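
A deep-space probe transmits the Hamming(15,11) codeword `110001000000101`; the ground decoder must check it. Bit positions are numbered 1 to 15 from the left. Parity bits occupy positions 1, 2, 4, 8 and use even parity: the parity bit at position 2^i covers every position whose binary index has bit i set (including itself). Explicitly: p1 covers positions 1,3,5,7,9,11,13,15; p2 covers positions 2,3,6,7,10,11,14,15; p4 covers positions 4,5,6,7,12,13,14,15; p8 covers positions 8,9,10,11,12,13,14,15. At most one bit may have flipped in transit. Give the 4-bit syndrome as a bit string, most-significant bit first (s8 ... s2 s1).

s1: b1⊕b3⊕b5⊕b7⊕b9⊕b11⊕b13⊕b15 = 1⊕0⊕0⊕0⊕0⊕0⊕1⊕1 = 1
s2: b2⊕b3⊕b6⊕b7⊕b10⊕b11⊕b14⊕b15 = 1⊕0⊕1⊕0⊕0⊕0⊕0⊕1 = 1
s4: b4⊕b5⊕b6⊕b7⊕b12⊕b13⊕b14⊕b15 = 0⊕0⊕1⊕0⊕0⊕1⊕0⊕1 = 1
s8: b8⊕b9⊕b10⊕b11⊕b12⊕b13⊕b14⊕b15 = 0⊕0⊕0⊕0⊕0⊕1⊕0⊕1 = 0
Syndrome (s8...s1) = 0111 → position 7.

0111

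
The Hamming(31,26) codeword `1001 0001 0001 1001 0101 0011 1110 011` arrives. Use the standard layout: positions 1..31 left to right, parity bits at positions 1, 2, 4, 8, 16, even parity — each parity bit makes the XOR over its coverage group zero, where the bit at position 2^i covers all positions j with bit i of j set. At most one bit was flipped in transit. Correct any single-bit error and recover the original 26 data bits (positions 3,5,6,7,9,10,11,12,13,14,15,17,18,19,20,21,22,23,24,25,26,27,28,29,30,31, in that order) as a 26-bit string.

00000000100010100111110011

s1: b1⊕b3⊕b5⊕b7⊕b9⊕b11⊕b13⊕b15⊕b17⊕b19⊕b21⊕b23⊕b25⊕b27⊕b29⊕b31 = 1⊕0⊕0⊕0⊕0⊕0⊕1⊕0⊕0⊕0⊕0⊕1⊕1⊕1⊕0⊕1 = 0
s2: b2⊕b3⊕b6⊕b7⊕b10⊕b11⊕b14⊕b15⊕b18⊕b19⊕b22⊕b23⊕b26⊕b27⊕b30⊕b31 = 0⊕0⊕0⊕0⊕0⊕0⊕0⊕0⊕1⊕0⊕0⊕1⊕1⊕1⊕1⊕1 = 0
s4: b4⊕b5⊕b6⊕b7⊕b12⊕b13⊕b14⊕b15⊕b20⊕b21⊕b22⊕b23⊕b28⊕b29⊕b30⊕b31 = 1⊕0⊕0⊕0⊕1⊕1⊕0⊕0⊕1⊕0⊕0⊕1⊕0⊕0⊕1⊕1 = 1
s8: b8⊕b9⊕b10⊕b11⊕b12⊕b13⊕b14⊕b15⊕b24⊕b25⊕b26⊕b27⊕b28⊕b29⊕b30⊕b31 = 1⊕0⊕0⊕0⊕1⊕1⊕0⊕0⊕1⊕1⊕1⊕1⊕0⊕0⊕1⊕1 = 1
s16: b16⊕b17⊕b18⊕b19⊕b20⊕b21⊕b22⊕b23⊕b24⊕b25⊕b26⊕b27⊕b28⊕b29⊕b30⊕b31 = 1⊕0⊕1⊕0⊕1⊕0⊕0⊕1⊕1⊕1⊕1⊕1⊕0⊕0⊕1⊕1 = 0
Syndrome (s16...s1) = 01100 → position 12.
Flip bit 12: corrected codeword = 1001000100001001010100111110011
Data bits at positions 3,5,6,7,9,10,11,12,13,14,15,17,18,19,20,21,22,23,24,25,26,27,28,29,30,31: 00000000100010100111110011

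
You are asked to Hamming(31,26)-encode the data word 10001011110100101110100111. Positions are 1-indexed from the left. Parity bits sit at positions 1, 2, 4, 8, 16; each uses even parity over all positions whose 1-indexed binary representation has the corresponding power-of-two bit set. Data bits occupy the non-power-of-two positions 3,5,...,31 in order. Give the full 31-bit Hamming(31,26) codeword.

Place data bits at non-power-of-two positions: b3=1, b5=0, b6=0, b7=0, b9=1, b10=0, b11=1, b12=1, b13=1, b14=1, b15=0, b17=1, b18=0, b19=0, b20=1, b21=0, b22=1, b23=1, b24=1, b25=0, b26=1, b27=0, b28=0, b29=1, b30=1, b31=1.
p1 = XOR of data positions {3,5,7,9,11,13,15,17,19,21,23,25,27,29,31} = 1⊕0⊕0⊕1⊕1⊕1⊕0⊕1⊕0⊕0⊕1⊕0⊕0⊕1⊕1 = 0
p2 = XOR of data positions {3,6,7,10,11,14,15,18,19,22,23,26,27,30,31} = 1⊕0⊕0⊕0⊕1⊕1⊕0⊕0⊕0⊕1⊕1⊕1⊕0⊕1⊕1 = 0
p4 = XOR of data positions {5,6,7,12,13,14,15,20,21,22,23,28,29,30,31} = 0⊕0⊕0⊕1⊕1⊕1⊕0⊕1⊕0⊕1⊕1⊕0⊕1⊕1⊕1 = 1
p8 = XOR of data positions {9,10,11,12,13,14,15,24,25,26,27,28,29,30,31} = 1⊕0⊕1⊕1⊕1⊕1⊕0⊕1⊕0⊕1⊕0⊕0⊕1⊕1⊕1 = 0
p16 = XOR of data positions {17,18,19,20,21,22,23,24,25,26,27,28,29,30,31} = 1⊕0⊕0⊕1⊕0⊕1⊕1⊕1⊕0⊕1⊕0⊕0⊕1⊕1⊕1 = 1
Codeword b1..b31 = 0011000010111101100101110100111

0011000010111101100101110100111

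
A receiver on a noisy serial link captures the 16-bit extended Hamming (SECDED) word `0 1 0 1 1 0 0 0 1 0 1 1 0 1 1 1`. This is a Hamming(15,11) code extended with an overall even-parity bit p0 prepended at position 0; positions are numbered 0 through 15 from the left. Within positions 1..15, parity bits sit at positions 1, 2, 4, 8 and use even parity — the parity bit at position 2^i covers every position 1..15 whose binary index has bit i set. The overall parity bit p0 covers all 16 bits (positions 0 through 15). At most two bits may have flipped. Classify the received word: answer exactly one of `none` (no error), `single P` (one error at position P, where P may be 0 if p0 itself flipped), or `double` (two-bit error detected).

s1: b1⊕b3⊕b5⊕b7⊕b9⊕b11⊕b13⊕b15 = 1⊕1⊕0⊕0⊕0⊕1⊕1⊕1 = 1
s2: b2⊕b3⊕b6⊕b7⊕b10⊕b11⊕b14⊕b15 = 0⊕1⊕0⊕0⊕1⊕1⊕1⊕1 = 1
s4: b4⊕b5⊕b6⊕b7⊕b12⊕b13⊕b14⊕b15 = 1⊕0⊕0⊕0⊕0⊕1⊕1⊕1 = 0
s8: b8⊕b9⊕b10⊕b11⊕b12⊕b13⊕b14⊕b15 = 1⊕0⊕1⊕1⊕0⊕1⊕1⊕1 = 0
Syndrome (s8...s1) = 0011 → position 3.
Overall parity (XOR of all 16 bits, including p0): 0⊕1⊕0⊕1⊕1⊕0⊕0⊕0⊕1⊕0⊕1⊕1⊕0⊕1⊕1⊕1 = 1
Overall=1, syndrome position=3 → single-bit error at position 3.

single 3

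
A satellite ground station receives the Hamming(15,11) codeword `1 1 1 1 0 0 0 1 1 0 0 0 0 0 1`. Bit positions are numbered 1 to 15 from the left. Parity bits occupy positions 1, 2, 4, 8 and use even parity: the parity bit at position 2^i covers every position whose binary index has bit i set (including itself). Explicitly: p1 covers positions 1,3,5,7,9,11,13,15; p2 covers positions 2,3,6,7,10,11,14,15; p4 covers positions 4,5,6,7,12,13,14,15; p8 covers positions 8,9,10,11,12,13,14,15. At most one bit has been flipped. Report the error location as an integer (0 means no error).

10

s1: b1⊕b3⊕b5⊕b7⊕b9⊕b11⊕b13⊕b15 = 1⊕1⊕0⊕0⊕1⊕0⊕0⊕1 = 0
s2: b2⊕b3⊕b6⊕b7⊕b10⊕b11⊕b14⊕b15 = 1⊕1⊕0⊕0⊕0⊕0⊕0⊕1 = 1
s4: b4⊕b5⊕b6⊕b7⊕b12⊕b13⊕b14⊕b15 = 1⊕0⊕0⊕0⊕0⊕0⊕0⊕1 = 0
s8: b8⊕b9⊕b10⊕b11⊕b12⊕b13⊕b14⊕b15 = 1⊕1⊕0⊕0⊕0⊕0⊕0⊕1 = 1
Syndrome (s8...s1) = 1010 → position 10.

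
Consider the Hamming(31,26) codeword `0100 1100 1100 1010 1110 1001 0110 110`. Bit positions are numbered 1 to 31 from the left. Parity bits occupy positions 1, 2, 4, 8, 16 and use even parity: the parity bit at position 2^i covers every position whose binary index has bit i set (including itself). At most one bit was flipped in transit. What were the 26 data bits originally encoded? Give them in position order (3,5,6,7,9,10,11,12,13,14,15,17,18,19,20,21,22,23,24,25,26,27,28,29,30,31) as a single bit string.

s1: b1⊕b3⊕b5⊕b7⊕b9⊕b11⊕b13⊕b15⊕b17⊕b19⊕b21⊕b23⊕b25⊕b27⊕b29⊕b31 = 0⊕0⊕1⊕0⊕1⊕0⊕1⊕1⊕1⊕1⊕1⊕0⊕0⊕1⊕1⊕0 = 1
s2: b2⊕b3⊕b6⊕b7⊕b10⊕b11⊕b14⊕b15⊕b18⊕b19⊕b22⊕b23⊕b26⊕b27⊕b30⊕b31 = 1⊕0⊕1⊕0⊕1⊕0⊕0⊕1⊕1⊕1⊕0⊕0⊕1⊕1⊕1⊕0 = 1
s4: b4⊕b5⊕b6⊕b7⊕b12⊕b13⊕b14⊕b15⊕b20⊕b21⊕b22⊕b23⊕b28⊕b29⊕b30⊕b31 = 0⊕1⊕1⊕0⊕0⊕1⊕0⊕1⊕0⊕1⊕0⊕0⊕0⊕1⊕1⊕0 = 1
s8: b8⊕b9⊕b10⊕b11⊕b12⊕b13⊕b14⊕b15⊕b24⊕b25⊕b26⊕b27⊕b28⊕b29⊕b30⊕b31 = 0⊕1⊕1⊕0⊕0⊕1⊕0⊕1⊕1⊕0⊕1⊕1⊕0⊕1⊕1⊕0 = 1
s16: b16⊕b17⊕b18⊕b19⊕b20⊕b21⊕b22⊕b23⊕b24⊕b25⊕b26⊕b27⊕b28⊕b29⊕b30⊕b31 = 0⊕1⊕1⊕1⊕0⊕1⊕0⊕0⊕1⊕0⊕1⊕1⊕0⊕1⊕1⊕0 = 1
Syndrome (s16...s1) = 11111 → position 31.
Flip bit 31: corrected codeword = 0100110011001010111010010110111
Data bits at positions 3,5,6,7,9,10,11,12,13,14,15,17,18,19,20,21,22,23,24,25,26,27,28,29,30,31: 01101100101111010010110111

01101100101111010010110111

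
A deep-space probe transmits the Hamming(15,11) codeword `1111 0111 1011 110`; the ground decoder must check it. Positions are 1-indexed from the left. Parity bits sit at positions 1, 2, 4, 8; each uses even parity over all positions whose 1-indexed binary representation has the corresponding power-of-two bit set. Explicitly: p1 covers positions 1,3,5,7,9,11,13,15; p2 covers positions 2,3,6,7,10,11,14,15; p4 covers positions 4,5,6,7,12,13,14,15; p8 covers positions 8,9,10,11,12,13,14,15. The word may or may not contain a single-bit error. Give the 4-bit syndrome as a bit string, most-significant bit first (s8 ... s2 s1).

s1: b1⊕b3⊕b5⊕b7⊕b9⊕b11⊕b13⊕b15 = 1⊕1⊕0⊕1⊕1⊕1⊕1⊕0 = 0
s2: b2⊕b3⊕b6⊕b7⊕b10⊕b11⊕b14⊕b15 = 1⊕1⊕1⊕1⊕0⊕1⊕1⊕0 = 0
s4: b4⊕b5⊕b6⊕b7⊕b12⊕b13⊕b14⊕b15 = 1⊕0⊕1⊕1⊕1⊕1⊕1⊕0 = 0
s8: b8⊕b9⊕b10⊕b11⊕b12⊕b13⊕b14⊕b15 = 1⊕1⊕0⊕1⊕1⊕1⊕1⊕0 = 0
Syndrome (s8...s1) = 0000 → position 0 (no error).

0000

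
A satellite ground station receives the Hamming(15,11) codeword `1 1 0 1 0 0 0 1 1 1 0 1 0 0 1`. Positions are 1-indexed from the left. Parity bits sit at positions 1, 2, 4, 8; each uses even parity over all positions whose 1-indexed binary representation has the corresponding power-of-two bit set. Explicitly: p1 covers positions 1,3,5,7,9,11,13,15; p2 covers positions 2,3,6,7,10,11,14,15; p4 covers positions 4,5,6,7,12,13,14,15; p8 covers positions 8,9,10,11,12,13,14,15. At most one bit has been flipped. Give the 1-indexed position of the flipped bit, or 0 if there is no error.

s1: b1⊕b3⊕b5⊕b7⊕b9⊕b11⊕b13⊕b15 = 1⊕0⊕0⊕0⊕1⊕0⊕0⊕1 = 1
s2: b2⊕b3⊕b6⊕b7⊕b10⊕b11⊕b14⊕b15 = 1⊕0⊕0⊕0⊕1⊕0⊕0⊕1 = 1
s4: b4⊕b5⊕b6⊕b7⊕b12⊕b13⊕b14⊕b15 = 1⊕0⊕0⊕0⊕1⊕0⊕0⊕1 = 1
s8: b8⊕b9⊕b10⊕b11⊕b12⊕b13⊕b14⊕b15 = 1⊕1⊕1⊕0⊕1⊕0⊕0⊕1 = 1
Syndrome (s8...s1) = 1111 → position 15.

15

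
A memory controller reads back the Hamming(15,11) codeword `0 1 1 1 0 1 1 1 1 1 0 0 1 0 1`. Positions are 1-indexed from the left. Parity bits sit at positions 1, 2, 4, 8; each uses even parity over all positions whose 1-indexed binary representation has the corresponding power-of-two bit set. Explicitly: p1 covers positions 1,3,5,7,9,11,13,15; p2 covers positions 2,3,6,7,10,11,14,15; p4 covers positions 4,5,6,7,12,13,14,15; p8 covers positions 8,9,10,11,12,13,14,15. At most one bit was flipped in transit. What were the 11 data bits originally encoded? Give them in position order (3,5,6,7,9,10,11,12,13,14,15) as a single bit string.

10111100001

s1: b1⊕b3⊕b5⊕b7⊕b9⊕b11⊕b13⊕b15 = 0⊕1⊕0⊕1⊕1⊕0⊕1⊕1 = 1
s2: b2⊕b3⊕b6⊕b7⊕b10⊕b11⊕b14⊕b15 = 1⊕1⊕1⊕1⊕1⊕0⊕0⊕1 = 0
s4: b4⊕b5⊕b6⊕b7⊕b12⊕b13⊕b14⊕b15 = 1⊕0⊕1⊕1⊕0⊕1⊕0⊕1 = 1
s8: b8⊕b9⊕b10⊕b11⊕b12⊕b13⊕b14⊕b15 = 1⊕1⊕1⊕0⊕0⊕1⊕0⊕1 = 1
Syndrome (s8...s1) = 1101 → position 13.
Flip bit 13: corrected codeword = 011101111100001
Data bits at positions 3,5,6,7,9,10,11,12,13,14,15: 10111100001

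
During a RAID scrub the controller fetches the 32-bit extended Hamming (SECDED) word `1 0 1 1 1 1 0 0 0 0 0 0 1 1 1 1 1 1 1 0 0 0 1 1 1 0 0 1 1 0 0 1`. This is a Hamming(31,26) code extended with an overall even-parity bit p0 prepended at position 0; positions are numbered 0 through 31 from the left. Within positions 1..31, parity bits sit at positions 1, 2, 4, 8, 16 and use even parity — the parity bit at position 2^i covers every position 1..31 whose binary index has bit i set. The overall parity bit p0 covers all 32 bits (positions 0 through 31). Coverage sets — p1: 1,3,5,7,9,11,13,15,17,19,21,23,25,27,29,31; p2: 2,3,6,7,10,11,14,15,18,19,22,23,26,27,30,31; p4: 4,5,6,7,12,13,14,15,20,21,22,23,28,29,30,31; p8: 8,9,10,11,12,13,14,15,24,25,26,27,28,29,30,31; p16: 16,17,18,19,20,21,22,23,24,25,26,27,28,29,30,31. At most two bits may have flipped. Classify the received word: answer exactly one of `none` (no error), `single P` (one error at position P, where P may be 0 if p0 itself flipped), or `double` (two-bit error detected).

s1: b1⊕b3⊕b5⊕b7⊕b9⊕b11⊕b13⊕b15⊕b17⊕b19⊕b21⊕b23⊕b25⊕b27⊕b29⊕b31 = 0⊕1⊕1⊕0⊕0⊕0⊕1⊕1⊕1⊕0⊕0⊕1⊕0⊕1⊕0⊕1 = 0
s2: b2⊕b3⊕b6⊕b7⊕b10⊕b11⊕b14⊕b15⊕b18⊕b19⊕b22⊕b23⊕b26⊕b27⊕b30⊕b31 = 1⊕1⊕0⊕0⊕0⊕0⊕1⊕1⊕1⊕0⊕1⊕1⊕0⊕1⊕0⊕1 = 1
s4: b4⊕b5⊕b6⊕b7⊕b12⊕b13⊕b14⊕b15⊕b20⊕b21⊕b22⊕b23⊕b28⊕b29⊕b30⊕b31 = 1⊕1⊕0⊕0⊕1⊕1⊕1⊕1⊕0⊕0⊕1⊕1⊕1⊕0⊕0⊕1 = 0
s8: b8⊕b9⊕b10⊕b11⊕b12⊕b13⊕b14⊕b15⊕b24⊕b25⊕b26⊕b27⊕b28⊕b29⊕b30⊕b31 = 0⊕0⊕0⊕0⊕1⊕1⊕1⊕1⊕1⊕0⊕0⊕1⊕1⊕0⊕0⊕1 = 0
s16: b16⊕b17⊕b18⊕b19⊕b20⊕b21⊕b22⊕b23⊕b24⊕b25⊕b26⊕b27⊕b28⊕b29⊕b30⊕b31 = 1⊕1⊕1⊕0⊕0⊕0⊕1⊕1⊕1⊕0⊕0⊕1⊕1⊕0⊕0⊕1 = 1
Syndrome (s16...s1) = 10010 → position 18.
Overall parity (XOR of all 32 bits, including p0): 1⊕0⊕1⊕1⊕1⊕1⊕0⊕0⊕0⊕0⊕0⊕0⊕1⊕1⊕1⊕1⊕1⊕1⊕1⊕0⊕0⊕0⊕1⊕1⊕1⊕0⊕0⊕1⊕1⊕0⊕0⊕1 = 0
Overall=0, syndrome position=18 → double-bit error detected (uncorrectable).

double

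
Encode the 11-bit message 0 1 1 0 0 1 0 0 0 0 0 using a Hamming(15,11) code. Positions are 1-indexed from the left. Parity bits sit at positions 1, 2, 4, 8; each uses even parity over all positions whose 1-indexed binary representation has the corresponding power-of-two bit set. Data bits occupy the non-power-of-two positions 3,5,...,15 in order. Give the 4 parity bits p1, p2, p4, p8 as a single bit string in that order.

Place data bits at non-power-of-two positions: b3=0, b5=1, b6=1, b7=0, b9=0, b10=1, b11=0, b12=0, b13=0, b14=0, b15=0.
p1 = XOR of data positions {3,5,7,9,11,13,15} = 0⊕1⊕0⊕0⊕0⊕0⊕0 = 1
p2 = XOR of data positions {3,6,7,10,11,14,15} = 0⊕1⊕0⊕1⊕0⊕0⊕0 = 0
p4 = XOR of data positions {5,6,7,12,13,14,15} = 1⊕1⊕0⊕0⊕0⊕0⊕0 = 0
p8 = XOR of data positions {9,10,11,12,13,14,15} = 0⊕1⊕0⊕0⊕0⊕0⊕0 = 1
Parity bits p1,p2,p4,p8 = 1001

1001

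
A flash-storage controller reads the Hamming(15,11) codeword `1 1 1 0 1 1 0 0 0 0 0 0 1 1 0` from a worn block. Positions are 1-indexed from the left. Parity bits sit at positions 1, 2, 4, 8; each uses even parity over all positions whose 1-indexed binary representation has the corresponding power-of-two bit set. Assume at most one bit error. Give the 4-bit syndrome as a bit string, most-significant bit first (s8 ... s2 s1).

s1: b1⊕b3⊕b5⊕b7⊕b9⊕b11⊕b13⊕b15 = 1⊕1⊕1⊕0⊕0⊕0⊕1⊕0 = 0
s2: b2⊕b3⊕b6⊕b7⊕b10⊕b11⊕b14⊕b15 = 1⊕1⊕1⊕0⊕0⊕0⊕1⊕0 = 0
s4: b4⊕b5⊕b6⊕b7⊕b12⊕b13⊕b14⊕b15 = 0⊕1⊕1⊕0⊕0⊕1⊕1⊕0 = 0
s8: b8⊕b9⊕b10⊕b11⊕b12⊕b13⊕b14⊕b15 = 0⊕0⊕0⊕0⊕0⊕1⊕1⊕0 = 0
Syndrome (s8...s1) = 0000 → position 0 (no error).

0000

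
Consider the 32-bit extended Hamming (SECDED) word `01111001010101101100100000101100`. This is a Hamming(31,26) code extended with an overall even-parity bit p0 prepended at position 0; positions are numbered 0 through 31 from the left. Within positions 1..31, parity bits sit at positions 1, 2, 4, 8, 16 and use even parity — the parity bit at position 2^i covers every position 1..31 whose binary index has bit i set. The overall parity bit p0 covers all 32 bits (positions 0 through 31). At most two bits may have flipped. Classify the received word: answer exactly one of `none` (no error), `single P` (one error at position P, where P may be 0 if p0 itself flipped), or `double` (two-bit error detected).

s1: b1⊕b3⊕b5⊕b7⊕b9⊕b11⊕b13⊕b15⊕b17⊕b19⊕b21⊕b23⊕b25⊕b27⊕b29⊕b31 = 1⊕1⊕0⊕1⊕1⊕1⊕1⊕0⊕1⊕0⊕0⊕0⊕0⊕0⊕1⊕0 = 0
s2: b2⊕b3⊕b6⊕b7⊕b10⊕b11⊕b14⊕b15⊕b18⊕b19⊕b22⊕b23⊕b26⊕b27⊕b30⊕b31 = 1⊕1⊕0⊕1⊕0⊕1⊕1⊕0⊕0⊕0⊕0⊕0⊕1⊕0⊕0⊕0 = 0
s4: b4⊕b5⊕b6⊕b7⊕b12⊕b13⊕b14⊕b15⊕b20⊕b21⊕b22⊕b23⊕b28⊕b29⊕b30⊕b31 = 1⊕0⊕0⊕1⊕0⊕1⊕1⊕0⊕1⊕0⊕0⊕0⊕1⊕1⊕0⊕0 = 1
s8: b8⊕b9⊕b10⊕b11⊕b12⊕b13⊕b14⊕b15⊕b24⊕b25⊕b26⊕b27⊕b28⊕b29⊕b30⊕b31 = 0⊕1⊕0⊕1⊕0⊕1⊕1⊕0⊕0⊕0⊕1⊕0⊕1⊕1⊕0⊕0 = 1
s16: b16⊕b17⊕b18⊕b19⊕b20⊕b21⊕b22⊕b23⊕b24⊕b25⊕b26⊕b27⊕b28⊕b29⊕b30⊕b31 = 1⊕1⊕0⊕0⊕1⊕0⊕0⊕0⊕0⊕0⊕1⊕0⊕1⊕1⊕0⊕0 = 0
Syndrome (s16...s1) = 01100 → position 12.
Overall parity (XOR of all 32 bits, including p0): 0⊕1⊕1⊕1⊕1⊕0⊕0⊕1⊕0⊕1⊕0⊕1⊕0⊕1⊕1⊕0⊕1⊕1⊕0⊕0⊕1⊕0⊕0⊕0⊕0⊕0⊕1⊕0⊕1⊕1⊕0⊕0 = 1
Overall=1, syndrome position=12 → single-bit error at position 12.

single 12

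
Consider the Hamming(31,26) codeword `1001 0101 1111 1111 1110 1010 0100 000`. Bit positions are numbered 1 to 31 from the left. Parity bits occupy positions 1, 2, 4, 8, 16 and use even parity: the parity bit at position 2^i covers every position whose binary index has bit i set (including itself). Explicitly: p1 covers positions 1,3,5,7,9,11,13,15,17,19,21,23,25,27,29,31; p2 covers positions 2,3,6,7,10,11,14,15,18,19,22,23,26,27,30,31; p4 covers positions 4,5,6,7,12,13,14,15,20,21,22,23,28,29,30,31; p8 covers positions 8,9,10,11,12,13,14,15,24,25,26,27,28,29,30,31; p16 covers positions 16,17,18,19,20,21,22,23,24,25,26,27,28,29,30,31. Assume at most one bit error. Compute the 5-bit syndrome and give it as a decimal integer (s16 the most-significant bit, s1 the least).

s1: b1⊕b3⊕b5⊕b7⊕b9⊕b11⊕b13⊕b15⊕b17⊕b19⊕b21⊕b23⊕b25⊕b27⊕b29⊕b31 = 1⊕0⊕0⊕0⊕1⊕1⊕1⊕1⊕1⊕1⊕1⊕1⊕0⊕0⊕0⊕0 = 1
s2: b2⊕b3⊕b6⊕b7⊕b10⊕b11⊕b14⊕b15⊕b18⊕b19⊕b22⊕b23⊕b26⊕b27⊕b30⊕b31 = 0⊕0⊕1⊕0⊕1⊕1⊕1⊕1⊕1⊕1⊕0⊕1⊕1⊕0⊕0⊕0 = 1
s4: b4⊕b5⊕b6⊕b7⊕b12⊕b13⊕b14⊕b15⊕b20⊕b21⊕b22⊕b23⊕b28⊕b29⊕b30⊕b31 = 1⊕0⊕1⊕0⊕1⊕1⊕1⊕1⊕0⊕1⊕0⊕1⊕0⊕0⊕0⊕0 = 0
s8: b8⊕b9⊕b10⊕b11⊕b12⊕b13⊕b14⊕b15⊕b24⊕b25⊕b26⊕b27⊕b28⊕b29⊕b30⊕b31 = 1⊕1⊕1⊕1⊕1⊕1⊕1⊕1⊕0⊕0⊕1⊕0⊕0⊕0⊕0⊕0 = 1
s16: b16⊕b17⊕b18⊕b19⊕b20⊕b21⊕b22⊕b23⊕b24⊕b25⊕b26⊕b27⊕b28⊕b29⊕b30⊕b31 = 1⊕1⊕1⊕1⊕0⊕1⊕0⊕1⊕0⊕0⊕1⊕0⊕0⊕0⊕0⊕0 = 1
Syndrome (s16...s1) = 11011 → position 27.

27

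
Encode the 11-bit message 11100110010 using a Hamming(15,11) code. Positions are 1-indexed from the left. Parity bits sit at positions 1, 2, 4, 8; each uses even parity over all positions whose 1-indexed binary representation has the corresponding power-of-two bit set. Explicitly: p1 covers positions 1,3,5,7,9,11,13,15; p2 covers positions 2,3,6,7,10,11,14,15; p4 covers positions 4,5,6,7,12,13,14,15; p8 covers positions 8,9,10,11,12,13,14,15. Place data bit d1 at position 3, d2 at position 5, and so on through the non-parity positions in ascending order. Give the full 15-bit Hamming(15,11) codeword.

111111010110010

Place data bits at non-power-of-two positions: b3=1, b5=1, b6=1, b7=0, b9=0, b10=1, b11=1, b12=0, b13=0, b14=1, b15=0.
p1 = XOR of data positions {3,5,7,9,11,13,15} = 1⊕1⊕0⊕0⊕1⊕0⊕0 = 1
p2 = XOR of data positions {3,6,7,10,11,14,15} = 1⊕1⊕0⊕1⊕1⊕1⊕0 = 1
p4 = XOR of data positions {5,6,7,12,13,14,15} = 1⊕1⊕0⊕0⊕0⊕1⊕0 = 1
p8 = XOR of data positions {9,10,11,12,13,14,15} = 0⊕1⊕1⊕0⊕0⊕1⊕0 = 1
Codeword b1..b15 = 111111010110010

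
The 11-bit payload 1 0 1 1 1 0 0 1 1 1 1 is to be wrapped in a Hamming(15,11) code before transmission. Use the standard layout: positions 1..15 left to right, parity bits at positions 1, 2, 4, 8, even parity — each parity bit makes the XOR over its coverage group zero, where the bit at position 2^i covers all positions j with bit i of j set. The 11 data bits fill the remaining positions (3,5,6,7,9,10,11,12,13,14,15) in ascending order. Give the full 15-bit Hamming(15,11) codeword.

111001111001111

Place data bits at non-power-of-two positions: b3=1, b5=0, b6=1, b7=1, b9=1, b10=0, b11=0, b12=1, b13=1, b14=1, b15=1.
p1 = XOR of data positions {3,5,7,9,11,13,15} = 1⊕0⊕1⊕1⊕0⊕1⊕1 = 1
p2 = XOR of data positions {3,6,7,10,11,14,15} = 1⊕1⊕1⊕0⊕0⊕1⊕1 = 1
p4 = XOR of data positions {5,6,7,12,13,14,15} = 0⊕1⊕1⊕1⊕1⊕1⊕1 = 0
p8 = XOR of data positions {9,10,11,12,13,14,15} = 1⊕0⊕0⊕1⊕1⊕1⊕1 = 1
Codeword b1..b15 = 111001111001111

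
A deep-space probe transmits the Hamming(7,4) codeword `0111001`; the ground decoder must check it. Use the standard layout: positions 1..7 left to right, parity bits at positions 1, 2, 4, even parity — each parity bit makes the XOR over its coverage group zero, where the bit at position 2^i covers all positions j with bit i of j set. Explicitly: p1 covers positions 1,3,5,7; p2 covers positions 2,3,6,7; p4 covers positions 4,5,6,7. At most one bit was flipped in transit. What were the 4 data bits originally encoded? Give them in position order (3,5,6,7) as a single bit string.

1001

s1: b1⊕b3⊕b5⊕b7 = 0⊕1⊕0⊕1 = 0
s2: b2⊕b3⊕b6⊕b7 = 1⊕1⊕0⊕1 = 1
s4: b4⊕b5⊕b6⊕b7 = 1⊕0⊕0⊕1 = 0
Syndrome (s4...s1) = 010 → position 2.
Flip bit 2: corrected codeword = 0011001
Data bits at positions 3,5,6,7: 1001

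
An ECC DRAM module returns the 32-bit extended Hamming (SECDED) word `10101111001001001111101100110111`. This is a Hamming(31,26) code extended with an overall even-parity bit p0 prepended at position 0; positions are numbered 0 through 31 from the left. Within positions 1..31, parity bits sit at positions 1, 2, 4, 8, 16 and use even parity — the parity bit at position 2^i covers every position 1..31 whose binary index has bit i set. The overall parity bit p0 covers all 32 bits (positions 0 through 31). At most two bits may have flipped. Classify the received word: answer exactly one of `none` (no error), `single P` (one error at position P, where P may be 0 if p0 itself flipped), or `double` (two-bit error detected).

s1: b1⊕b3⊕b5⊕b7⊕b9⊕b11⊕b13⊕b15⊕b17⊕b19⊕b21⊕b23⊕b25⊕b27⊕b29⊕b31 = 0⊕0⊕1⊕1⊕0⊕0⊕1⊕0⊕1⊕1⊕0⊕1⊕0⊕1⊕1⊕1 = 1
s2: b2⊕b3⊕b6⊕b7⊕b10⊕b11⊕b14⊕b15⊕b18⊕b19⊕b22⊕b23⊕b26⊕b27⊕b30⊕b31 = 1⊕0⊕1⊕1⊕1⊕0⊕0⊕0⊕1⊕1⊕1⊕1⊕1⊕1⊕1⊕1 = 0
s4: b4⊕b5⊕b6⊕b7⊕b12⊕b13⊕b14⊕b15⊕b20⊕b21⊕b22⊕b23⊕b28⊕b29⊕b30⊕b31 = 1⊕1⊕1⊕1⊕0⊕1⊕0⊕0⊕1⊕0⊕1⊕1⊕0⊕1⊕1⊕1 = 1
s8: b8⊕b9⊕b10⊕b11⊕b12⊕b13⊕b14⊕b15⊕b24⊕b25⊕b26⊕b27⊕b28⊕b29⊕b30⊕b31 = 0⊕0⊕1⊕0⊕0⊕1⊕0⊕0⊕0⊕0⊕1⊕1⊕0⊕1⊕1⊕1 = 1
s16: b16⊕b17⊕b18⊕b19⊕b20⊕b21⊕b22⊕b23⊕b24⊕b25⊕b26⊕b27⊕b28⊕b29⊕b30⊕b31 = 1⊕1⊕1⊕1⊕1⊕0⊕1⊕1⊕0⊕0⊕1⊕1⊕0⊕1⊕1⊕1 = 0
Syndrome (s16...s1) = 01101 → position 13.
Overall parity (XOR of all 32 bits, including p0): 1⊕0⊕1⊕0⊕1⊕1⊕1⊕1⊕0⊕0⊕1⊕0⊕0⊕1⊕0⊕0⊕1⊕1⊕1⊕1⊕1⊕0⊕1⊕1⊕0⊕0⊕1⊕1⊕0⊕1⊕1⊕1 = 0
Overall=0, syndrome position=13 → double-bit error detected (uncorrectable).

double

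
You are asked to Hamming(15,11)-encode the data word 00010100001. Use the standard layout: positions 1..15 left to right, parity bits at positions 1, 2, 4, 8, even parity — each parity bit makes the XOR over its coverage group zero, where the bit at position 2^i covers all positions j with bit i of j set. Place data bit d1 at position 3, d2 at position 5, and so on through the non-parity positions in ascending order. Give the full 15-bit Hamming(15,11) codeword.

Place data bits at non-power-of-two positions: b3=0, b5=0, b6=0, b7=1, b9=0, b10=1, b11=0, b12=0, b13=0, b14=0, b15=1.
p1 = XOR of data positions {3,5,7,9,11,13,15} = 0⊕0⊕1⊕0⊕0⊕0⊕1 = 0
p2 = XOR of data positions {3,6,7,10,11,14,15} = 0⊕0⊕1⊕1⊕0⊕0⊕1 = 1
p4 = XOR of data positions {5,6,7,12,13,14,15} = 0⊕0⊕1⊕0⊕0⊕0⊕1 = 0
p8 = XOR of data positions {9,10,11,12,13,14,15} = 0⊕1⊕0⊕0⊕0⊕0⊕1 = 0
Codeword b1..b15 = 010000100100001

010000100100001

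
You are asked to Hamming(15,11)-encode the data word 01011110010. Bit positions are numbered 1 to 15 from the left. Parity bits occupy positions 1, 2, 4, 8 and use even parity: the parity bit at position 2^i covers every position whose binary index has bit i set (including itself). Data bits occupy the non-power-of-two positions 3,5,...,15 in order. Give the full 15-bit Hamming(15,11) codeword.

Place data bits at non-power-of-two positions: b3=0, b5=1, b6=0, b7=1, b9=1, b10=1, b11=1, b12=0, b13=0, b14=1, b15=0.
p1 = XOR of data positions {3,5,7,9,11,13,15} = 0⊕1⊕1⊕1⊕1⊕0⊕0 = 0
p2 = XOR of data positions {3,6,7,10,11,14,15} = 0⊕0⊕1⊕1⊕1⊕1⊕0 = 0
p4 = XOR of data positions {5,6,7,12,13,14,15} = 1⊕0⊕1⊕0⊕0⊕1⊕0 = 1
p8 = XOR of data positions {9,10,11,12,13,14,15} = 1⊕1⊕1⊕0⊕0⊕1⊕0 = 0
Codeword b1..b15 = 000110101110010

000110101110010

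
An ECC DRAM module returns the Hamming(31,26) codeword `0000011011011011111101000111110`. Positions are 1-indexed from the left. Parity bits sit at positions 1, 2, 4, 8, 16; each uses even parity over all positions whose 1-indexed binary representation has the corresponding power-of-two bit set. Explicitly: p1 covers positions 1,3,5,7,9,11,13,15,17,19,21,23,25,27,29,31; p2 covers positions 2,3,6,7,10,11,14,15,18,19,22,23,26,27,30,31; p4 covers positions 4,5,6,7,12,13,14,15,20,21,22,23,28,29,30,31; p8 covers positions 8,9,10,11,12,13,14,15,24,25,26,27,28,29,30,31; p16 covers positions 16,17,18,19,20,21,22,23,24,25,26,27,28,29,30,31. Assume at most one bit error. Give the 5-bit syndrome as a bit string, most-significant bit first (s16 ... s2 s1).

10000

s1: b1⊕b3⊕b5⊕b7⊕b9⊕b11⊕b13⊕b15⊕b17⊕b19⊕b21⊕b23⊕b25⊕b27⊕b29⊕b31 = 0⊕0⊕0⊕1⊕1⊕0⊕1⊕1⊕1⊕1⊕0⊕0⊕0⊕1⊕1⊕0 = 0
s2: b2⊕b3⊕b6⊕b7⊕b10⊕b11⊕b14⊕b15⊕b18⊕b19⊕b22⊕b23⊕b26⊕b27⊕b30⊕b31 = 0⊕0⊕1⊕1⊕1⊕0⊕0⊕1⊕1⊕1⊕1⊕0⊕1⊕1⊕1⊕0 = 0
s4: b4⊕b5⊕b6⊕b7⊕b12⊕b13⊕b14⊕b15⊕b20⊕b21⊕b22⊕b23⊕b28⊕b29⊕b30⊕b31 = 0⊕0⊕1⊕1⊕1⊕1⊕0⊕1⊕1⊕0⊕1⊕0⊕1⊕1⊕1⊕0 = 0
s8: b8⊕b9⊕b10⊕b11⊕b12⊕b13⊕b14⊕b15⊕b24⊕b25⊕b26⊕b27⊕b28⊕b29⊕b30⊕b31 = 0⊕1⊕1⊕0⊕1⊕1⊕0⊕1⊕0⊕0⊕1⊕1⊕1⊕1⊕1⊕0 = 0
s16: b16⊕b17⊕b18⊕b19⊕b20⊕b21⊕b22⊕b23⊕b24⊕b25⊕b26⊕b27⊕b28⊕b29⊕b30⊕b31 = 1⊕1⊕1⊕1⊕1⊕0⊕1⊕0⊕0⊕0⊕1⊕1⊕1⊕1⊕1⊕0 = 1
Syndrome (s16...s1) = 10000 → position 16.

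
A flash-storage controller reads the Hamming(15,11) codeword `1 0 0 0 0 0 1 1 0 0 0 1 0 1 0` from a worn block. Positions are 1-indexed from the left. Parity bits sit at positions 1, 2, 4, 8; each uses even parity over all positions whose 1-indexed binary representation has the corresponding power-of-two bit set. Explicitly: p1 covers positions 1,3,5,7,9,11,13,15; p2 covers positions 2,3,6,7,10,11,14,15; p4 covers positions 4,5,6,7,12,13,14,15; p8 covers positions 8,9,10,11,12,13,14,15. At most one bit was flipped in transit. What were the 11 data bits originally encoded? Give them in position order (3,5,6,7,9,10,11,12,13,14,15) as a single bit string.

s1: b1⊕b3⊕b5⊕b7⊕b9⊕b11⊕b13⊕b15 = 1⊕0⊕0⊕1⊕0⊕0⊕0⊕0 = 0
s2: b2⊕b3⊕b6⊕b7⊕b10⊕b11⊕b14⊕b15 = 0⊕0⊕0⊕1⊕0⊕0⊕1⊕0 = 0
s4: b4⊕b5⊕b6⊕b7⊕b12⊕b13⊕b14⊕b15 = 0⊕0⊕0⊕1⊕1⊕0⊕1⊕0 = 1
s8: b8⊕b9⊕b10⊕b11⊕b12⊕b13⊕b14⊕b15 = 1⊕0⊕0⊕0⊕1⊕0⊕1⊕0 = 1
Syndrome (s8...s1) = 1100 → position 12.
Flip bit 12: corrected codeword = 100000110000010
Data bits at positions 3,5,6,7,9,10,11,12,13,14,15: 00010000010

00010000010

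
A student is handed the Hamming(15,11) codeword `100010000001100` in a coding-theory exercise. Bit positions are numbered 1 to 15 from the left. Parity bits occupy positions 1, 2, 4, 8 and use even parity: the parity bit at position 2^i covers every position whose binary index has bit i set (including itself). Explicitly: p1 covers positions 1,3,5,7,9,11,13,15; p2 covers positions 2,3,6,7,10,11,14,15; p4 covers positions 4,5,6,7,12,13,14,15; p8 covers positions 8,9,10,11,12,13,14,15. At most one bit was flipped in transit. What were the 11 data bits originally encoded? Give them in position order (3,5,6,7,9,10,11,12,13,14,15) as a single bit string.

00000001100

s1: b1⊕b3⊕b5⊕b7⊕b9⊕b11⊕b13⊕b15 = 1⊕0⊕1⊕0⊕0⊕0⊕1⊕0 = 1
s2: b2⊕b3⊕b6⊕b7⊕b10⊕b11⊕b14⊕b15 = 0⊕0⊕0⊕0⊕0⊕0⊕0⊕0 = 0
s4: b4⊕b5⊕b6⊕b7⊕b12⊕b13⊕b14⊕b15 = 0⊕1⊕0⊕0⊕1⊕1⊕0⊕0 = 1
s8: b8⊕b9⊕b10⊕b11⊕b12⊕b13⊕b14⊕b15 = 0⊕0⊕0⊕0⊕1⊕1⊕0⊕0 = 0
Syndrome (s8...s1) = 0101 → position 5.
Flip bit 5: corrected codeword = 100000000001100
Data bits at positions 3,5,6,7,9,10,11,12,13,14,15: 00000001100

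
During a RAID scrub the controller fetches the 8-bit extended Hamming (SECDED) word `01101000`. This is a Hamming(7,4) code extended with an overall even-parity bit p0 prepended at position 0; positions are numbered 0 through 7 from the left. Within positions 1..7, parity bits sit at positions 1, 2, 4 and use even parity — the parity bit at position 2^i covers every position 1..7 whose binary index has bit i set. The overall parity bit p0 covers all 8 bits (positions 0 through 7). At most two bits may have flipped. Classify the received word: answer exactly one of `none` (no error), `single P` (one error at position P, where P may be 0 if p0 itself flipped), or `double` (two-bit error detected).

s1: b1⊕b3⊕b5⊕b7 = 1⊕0⊕0⊕0 = 1
s2: b2⊕b3⊕b6⊕b7 = 1⊕0⊕0⊕0 = 1
s4: b4⊕b5⊕b6⊕b7 = 1⊕0⊕0⊕0 = 1
Syndrome (s4...s1) = 111 → position 7.
Overall parity (XOR of all 8 bits, including p0): 0⊕1⊕1⊕0⊕1⊕0⊕0⊕0 = 1
Overall=1, syndrome position=7 → single-bit error at position 7.

single 7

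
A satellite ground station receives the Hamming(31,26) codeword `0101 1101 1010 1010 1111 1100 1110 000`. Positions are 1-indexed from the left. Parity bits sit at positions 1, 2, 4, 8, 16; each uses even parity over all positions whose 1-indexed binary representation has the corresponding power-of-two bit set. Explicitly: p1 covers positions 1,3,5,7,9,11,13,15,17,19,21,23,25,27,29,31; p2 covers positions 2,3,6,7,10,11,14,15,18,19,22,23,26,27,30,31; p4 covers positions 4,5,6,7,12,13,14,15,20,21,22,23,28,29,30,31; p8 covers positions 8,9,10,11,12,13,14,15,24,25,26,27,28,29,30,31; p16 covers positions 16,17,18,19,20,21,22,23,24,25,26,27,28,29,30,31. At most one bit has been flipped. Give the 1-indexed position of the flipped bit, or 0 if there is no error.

s1: b1⊕b3⊕b5⊕b7⊕b9⊕b11⊕b13⊕b15⊕b17⊕b19⊕b21⊕b23⊕b25⊕b27⊕b29⊕b31 = 0⊕0⊕1⊕0⊕1⊕1⊕1⊕1⊕1⊕1⊕1⊕0⊕1⊕1⊕0⊕0 = 0
s2: b2⊕b3⊕b6⊕b7⊕b10⊕b11⊕b14⊕b15⊕b18⊕b19⊕b22⊕b23⊕b26⊕b27⊕b30⊕b31 = 1⊕0⊕1⊕0⊕0⊕1⊕0⊕1⊕1⊕1⊕1⊕0⊕1⊕1⊕0⊕0 = 1
s4: b4⊕b5⊕b6⊕b7⊕b12⊕b13⊕b14⊕b15⊕b20⊕b21⊕b22⊕b23⊕b28⊕b29⊕b30⊕b31 = 1⊕1⊕1⊕0⊕0⊕1⊕0⊕1⊕1⊕1⊕1⊕0⊕0⊕0⊕0⊕0 = 0
s8: b8⊕b9⊕b10⊕b11⊕b12⊕b13⊕b14⊕b15⊕b24⊕b25⊕b26⊕b27⊕b28⊕b29⊕b30⊕b31 = 1⊕1⊕0⊕1⊕0⊕1⊕0⊕1⊕0⊕1⊕1⊕1⊕0⊕0⊕0⊕0 = 0
s16: b16⊕b17⊕b18⊕b19⊕b20⊕b21⊕b22⊕b23⊕b24⊕b25⊕b26⊕b27⊕b28⊕b29⊕b30⊕b31 = 0⊕1⊕1⊕1⊕1⊕1⊕1⊕0⊕0⊕1⊕1⊕1⊕0⊕0⊕0⊕0 = 1
Syndrome (s16...s1) = 10010 → position 18.

18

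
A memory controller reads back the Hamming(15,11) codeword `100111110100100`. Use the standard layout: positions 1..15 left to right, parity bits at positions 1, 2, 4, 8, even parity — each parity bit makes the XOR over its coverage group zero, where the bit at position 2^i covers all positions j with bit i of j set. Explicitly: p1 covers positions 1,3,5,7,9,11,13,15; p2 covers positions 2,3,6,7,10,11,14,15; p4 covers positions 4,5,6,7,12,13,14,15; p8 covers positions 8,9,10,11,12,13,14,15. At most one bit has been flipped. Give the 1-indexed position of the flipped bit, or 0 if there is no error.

14

s1: b1⊕b3⊕b5⊕b7⊕b9⊕b11⊕b13⊕b15 = 1⊕0⊕1⊕1⊕0⊕0⊕1⊕0 = 0
s2: b2⊕b3⊕b6⊕b7⊕b10⊕b11⊕b14⊕b15 = 0⊕0⊕1⊕1⊕1⊕0⊕0⊕0 = 1
s4: b4⊕b5⊕b6⊕b7⊕b12⊕b13⊕b14⊕b15 = 1⊕1⊕1⊕1⊕0⊕1⊕0⊕0 = 1
s8: b8⊕b9⊕b10⊕b11⊕b12⊕b13⊕b14⊕b15 = 1⊕0⊕1⊕0⊕0⊕1⊕0⊕0 = 1
Syndrome (s8...s1) = 1110 → position 14.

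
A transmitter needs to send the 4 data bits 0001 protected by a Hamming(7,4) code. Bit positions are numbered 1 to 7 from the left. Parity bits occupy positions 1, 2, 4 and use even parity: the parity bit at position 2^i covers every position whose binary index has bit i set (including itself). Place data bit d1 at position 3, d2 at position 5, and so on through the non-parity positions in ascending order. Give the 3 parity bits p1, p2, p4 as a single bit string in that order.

Place data bits at non-power-of-two positions: b3=0, b5=0, b6=0, b7=1.
p1 = XOR of data positions {3,5,7} = 0⊕0⊕1 = 1
p2 = XOR of data positions {3,6,7} = 0⊕0⊕1 = 1
p4 = XOR of data positions {5,6,7} = 0⊕0⊕1 = 1
Parity bits p1,p2,p4 = 111

111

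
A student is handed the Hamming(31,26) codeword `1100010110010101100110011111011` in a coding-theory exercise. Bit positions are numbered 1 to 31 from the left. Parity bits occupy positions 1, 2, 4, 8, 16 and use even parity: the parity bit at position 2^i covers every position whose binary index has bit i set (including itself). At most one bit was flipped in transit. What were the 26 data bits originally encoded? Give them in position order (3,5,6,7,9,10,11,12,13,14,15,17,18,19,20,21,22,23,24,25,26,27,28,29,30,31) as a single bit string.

s1: b1⊕b3⊕b5⊕b7⊕b9⊕b11⊕b13⊕b15⊕b17⊕b19⊕b21⊕b23⊕b25⊕b27⊕b29⊕b31 = 1⊕0⊕0⊕0⊕1⊕0⊕0⊕0⊕1⊕0⊕1⊕0⊕1⊕1⊕0⊕1 = 1
s2: b2⊕b3⊕b6⊕b7⊕b10⊕b11⊕b14⊕b15⊕b18⊕b19⊕b22⊕b23⊕b26⊕b27⊕b30⊕b31 = 1⊕0⊕1⊕0⊕0⊕0⊕1⊕0⊕0⊕0⊕0⊕0⊕1⊕1⊕1⊕1 = 1
s4: b4⊕b5⊕b6⊕b7⊕b12⊕b13⊕b14⊕b15⊕b20⊕b21⊕b22⊕b23⊕b28⊕b29⊕b30⊕b31 = 0⊕0⊕1⊕0⊕1⊕0⊕1⊕0⊕1⊕1⊕0⊕0⊕1⊕0⊕1⊕1 = 0
s8: b8⊕b9⊕b10⊕b11⊕b12⊕b13⊕b14⊕b15⊕b24⊕b25⊕b26⊕b27⊕b28⊕b29⊕b30⊕b31 = 1⊕1⊕0⊕0⊕1⊕0⊕1⊕0⊕1⊕1⊕1⊕1⊕1⊕0⊕1⊕1 = 1
s16: b16⊕b17⊕b18⊕b19⊕b20⊕b21⊕b22⊕b23⊕b24⊕b25⊕b26⊕b27⊕b28⊕b29⊕b30⊕b31 = 1⊕1⊕0⊕0⊕1⊕1⊕0⊕0⊕1⊕1⊕1⊕1⊕1⊕0⊕1⊕1 = 1
Syndrome (s16...s1) = 11011 → position 27.
Flip bit 27: corrected codeword = 1100010110010101100110011101011
Data bits at positions 3,5,6,7,9,10,11,12,13,14,15,17,18,19,20,21,22,23,24,25,26,27,28,29,30,31: 00101001010100110011101011

00101001010100110011101011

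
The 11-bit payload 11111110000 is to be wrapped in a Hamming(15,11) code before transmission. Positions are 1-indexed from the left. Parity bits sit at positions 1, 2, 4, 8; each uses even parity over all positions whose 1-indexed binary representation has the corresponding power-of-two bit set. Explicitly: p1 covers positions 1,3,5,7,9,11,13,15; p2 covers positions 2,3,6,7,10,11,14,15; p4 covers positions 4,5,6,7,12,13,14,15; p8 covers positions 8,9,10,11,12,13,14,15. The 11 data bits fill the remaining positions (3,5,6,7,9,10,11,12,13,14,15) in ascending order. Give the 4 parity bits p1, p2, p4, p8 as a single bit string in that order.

Place data bits at non-power-of-two positions: b3=1, b5=1, b6=1, b7=1, b9=1, b10=1, b11=1, b12=0, b13=0, b14=0, b15=0.
p1 = XOR of data positions {3,5,7,9,11,13,15} = 1⊕1⊕1⊕1⊕1⊕0⊕0 = 1
p2 = XOR of data positions {3,6,7,10,11,14,15} = 1⊕1⊕1⊕1⊕1⊕0⊕0 = 1
p4 = XOR of data positions {5,6,7,12,13,14,15} = 1⊕1⊕1⊕0⊕0⊕0⊕0 = 1
p8 = XOR of data positions {9,10,11,12,13,14,15} = 1⊕1⊕1⊕0⊕0⊕0⊕0 = 1
Parity bits p1,p2,p4,p8 = 1111

1111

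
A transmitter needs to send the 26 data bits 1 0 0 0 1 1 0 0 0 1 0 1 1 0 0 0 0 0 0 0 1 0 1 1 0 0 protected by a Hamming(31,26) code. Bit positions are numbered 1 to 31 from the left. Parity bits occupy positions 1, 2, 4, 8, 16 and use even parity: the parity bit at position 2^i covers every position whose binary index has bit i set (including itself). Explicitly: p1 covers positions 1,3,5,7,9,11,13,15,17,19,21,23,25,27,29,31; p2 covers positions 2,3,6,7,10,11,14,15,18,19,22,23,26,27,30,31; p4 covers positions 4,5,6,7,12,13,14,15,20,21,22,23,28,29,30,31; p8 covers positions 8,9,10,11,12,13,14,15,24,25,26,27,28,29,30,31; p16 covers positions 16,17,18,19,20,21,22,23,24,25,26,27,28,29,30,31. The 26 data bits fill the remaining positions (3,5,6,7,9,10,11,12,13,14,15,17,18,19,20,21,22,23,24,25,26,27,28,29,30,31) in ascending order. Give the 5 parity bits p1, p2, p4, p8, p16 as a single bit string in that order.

01101

Place data bits at non-power-of-two positions: b3=1, b5=0, b6=0, b7=0, b9=1, b10=1, b11=0, b12=0, b13=0, b14=1, b15=0, b17=1, b18=1, b19=0, b20=0, b21=0, b22=0, b23=0, b24=0, b25=0, b26=1, b27=0, b28=1, b29=1, b30=0, b31=0.
p1 = XOR of data positions {3,5,7,9,11,13,15,17,19,21,23,25,27,29,31} = 1⊕0⊕0⊕1⊕0⊕0⊕0⊕1⊕0⊕0⊕0⊕0⊕0⊕1⊕0 = 0
p2 = XOR of data positions {3,6,7,10,11,14,15,18,19,22,23,26,27,30,31} = 1⊕0⊕0⊕1⊕0⊕1⊕0⊕1⊕0⊕0⊕0⊕1⊕0⊕0⊕0 = 1
p4 = XOR of data positions {5,6,7,12,13,14,15,20,21,22,23,28,29,30,31} = 0⊕0⊕0⊕0⊕0⊕1⊕0⊕0⊕0⊕0⊕0⊕1⊕1⊕0⊕0 = 1
p8 = XOR of data positions {9,10,11,12,13,14,15,24,25,26,27,28,29,30,31} = 1⊕1⊕0⊕0⊕0⊕1⊕0⊕0⊕0⊕1⊕0⊕1⊕1⊕0⊕0 = 0
p16 = XOR of data positions {17,18,19,20,21,22,23,24,25,26,27,28,29,30,31} = 1⊕1⊕0⊕0⊕0⊕0⊕0⊕0⊕0⊕1⊕0⊕1⊕1⊕0⊕0 = 1
Parity bits p1,p2,p4,p8,p16 = 01101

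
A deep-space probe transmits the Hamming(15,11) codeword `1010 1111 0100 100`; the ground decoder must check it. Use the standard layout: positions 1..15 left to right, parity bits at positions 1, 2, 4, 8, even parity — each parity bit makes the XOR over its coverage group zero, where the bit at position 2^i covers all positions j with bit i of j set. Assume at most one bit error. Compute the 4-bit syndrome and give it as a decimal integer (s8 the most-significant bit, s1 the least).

9

s1: b1⊕b3⊕b5⊕b7⊕b9⊕b11⊕b13⊕b15 = 1⊕1⊕1⊕1⊕0⊕0⊕1⊕0 = 1
s2: b2⊕b3⊕b6⊕b7⊕b10⊕b11⊕b14⊕b15 = 0⊕1⊕1⊕1⊕1⊕0⊕0⊕0 = 0
s4: b4⊕b5⊕b6⊕b7⊕b12⊕b13⊕b14⊕b15 = 0⊕1⊕1⊕1⊕0⊕1⊕0⊕0 = 0
s8: b8⊕b9⊕b10⊕b11⊕b12⊕b13⊕b14⊕b15 = 1⊕0⊕1⊕0⊕0⊕1⊕0⊕0 = 1
Syndrome (s8...s1) = 1001 → position 9.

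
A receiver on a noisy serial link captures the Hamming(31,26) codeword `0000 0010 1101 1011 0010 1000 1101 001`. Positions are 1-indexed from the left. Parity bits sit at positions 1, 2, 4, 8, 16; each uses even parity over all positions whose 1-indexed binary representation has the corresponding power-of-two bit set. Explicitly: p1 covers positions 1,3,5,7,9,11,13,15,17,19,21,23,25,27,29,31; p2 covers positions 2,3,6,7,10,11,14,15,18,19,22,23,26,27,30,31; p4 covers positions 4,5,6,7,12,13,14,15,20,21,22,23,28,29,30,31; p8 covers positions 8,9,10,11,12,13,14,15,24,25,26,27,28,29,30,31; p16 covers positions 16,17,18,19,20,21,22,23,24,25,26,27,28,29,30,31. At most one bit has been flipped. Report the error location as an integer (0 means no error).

28

s1: b1⊕b3⊕b5⊕b7⊕b9⊕b11⊕b13⊕b15⊕b17⊕b19⊕b21⊕b23⊕b25⊕b27⊕b29⊕b31 = 0⊕0⊕0⊕1⊕1⊕0⊕1⊕1⊕0⊕1⊕1⊕0⊕1⊕0⊕0⊕1 = 0
s2: b2⊕b3⊕b6⊕b7⊕b10⊕b11⊕b14⊕b15⊕b18⊕b19⊕b22⊕b23⊕b26⊕b27⊕b30⊕b31 = 0⊕0⊕0⊕1⊕1⊕0⊕0⊕1⊕0⊕1⊕0⊕0⊕1⊕0⊕0⊕1 = 0
s4: b4⊕b5⊕b6⊕b7⊕b12⊕b13⊕b14⊕b15⊕b20⊕b21⊕b22⊕b23⊕b28⊕b29⊕b30⊕b31 = 0⊕0⊕0⊕1⊕1⊕1⊕0⊕1⊕0⊕1⊕0⊕0⊕1⊕0⊕0⊕1 = 1
s8: b8⊕b9⊕b10⊕b11⊕b12⊕b13⊕b14⊕b15⊕b24⊕b25⊕b26⊕b27⊕b28⊕b29⊕b30⊕b31 = 0⊕1⊕1⊕0⊕1⊕1⊕0⊕1⊕0⊕1⊕1⊕0⊕1⊕0⊕0⊕1 = 1
s16: b16⊕b17⊕b18⊕b19⊕b20⊕b21⊕b22⊕b23⊕b24⊕b25⊕b26⊕b27⊕b28⊕b29⊕b30⊕b31 = 1⊕0⊕0⊕1⊕0⊕1⊕0⊕0⊕0⊕1⊕1⊕0⊕1⊕0⊕0⊕1 = 1
Syndrome (s16...s1) = 11100 → position 28.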